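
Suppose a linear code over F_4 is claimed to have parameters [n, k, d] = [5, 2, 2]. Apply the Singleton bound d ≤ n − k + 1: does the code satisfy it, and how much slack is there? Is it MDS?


Singleton RHS = n − k + 1 = 4, slack = 2, bound satisfied, not MDS.

Singleton bound: d ≤ n − k + 1.
Here n = 5, k = 2, so n − k + 1 = 4.
Given d = 2, check d ≤ 4: YES.
Slack = (n − k + 1) − d = 2.
The code is NOT MDS (slack = 2 > 0).
Description: the claimed parameters are [5, 2, 2]_4; such a code would be non-MDS.


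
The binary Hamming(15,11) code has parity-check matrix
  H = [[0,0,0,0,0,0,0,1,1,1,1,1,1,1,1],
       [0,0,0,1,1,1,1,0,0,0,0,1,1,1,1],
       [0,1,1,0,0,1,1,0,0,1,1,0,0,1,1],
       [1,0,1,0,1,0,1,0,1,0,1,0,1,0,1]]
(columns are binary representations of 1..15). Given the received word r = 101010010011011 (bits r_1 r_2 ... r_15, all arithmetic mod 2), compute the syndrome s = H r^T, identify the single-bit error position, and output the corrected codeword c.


s = (1, 0, 0, 1)^T, error position = 9, corrected codeword c = 101010011011011

Compute s = H r^T mod 2 one row at a time:
  s_1 = 1 + 0 + 0 + 1 + 1 + 0 + 1 + 1 = 5 ≡ 1 (mod 2).
  s_2 = 0 + 1 + 0 + 0 + 1 + 0 + 1 + 1 = 4 ≡ 0 (mod 2).
  s_3 = 0 + 1 + 0 + 0 + 0 + 1 + 1 + 1 = 4 ≡ 0 (mod 2).
  s_4 = 1 + 1 + 1 + 0 + 0 + 1 + 0 + 1 = 5 ≡ 1 (mod 2).
s = (1, 0, 0, 1)^T — this equals column 9 of H (binary 1001), so error is at position 9.
Correct: flip bit 9 of r = 101010010011011 to get c = 101010011011011.


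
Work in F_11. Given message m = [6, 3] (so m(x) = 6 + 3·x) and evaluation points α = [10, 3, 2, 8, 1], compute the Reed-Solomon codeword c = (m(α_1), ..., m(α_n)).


c = [3, 4, 1, 8, 9]

Message polynomial: m(x) = 6 + 3·x (mod 11).
For each evaluation point α_i, compute m(α_i) mod 11:
  α_1 = 10: Horner steps 3 → 3, so m(10) = 3.
  α_2 = 3: Horner steps 3 → 4, so m(3) = 4.
  α_3 = 2: Horner steps 3 → 1, so m(2) = 1.
  α_4 = 8: Horner steps 3 → 8, so m(8) = 8.
  α_5 = 1: Horner steps 3 → 9, so m(1) = 9.
Codeword c = [3, 4, 1, 8, 9] ∈ F_11^5.


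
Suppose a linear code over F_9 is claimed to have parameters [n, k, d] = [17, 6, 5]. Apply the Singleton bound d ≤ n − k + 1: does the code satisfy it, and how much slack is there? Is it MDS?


Singleton RHS = n − k + 1 = 12, slack = 7, bound satisfied, not MDS.

Singleton bound: d ≤ n − k + 1.
Here n = 17, k = 6, so n − k + 1 = 12.
Given d = 5, check d ≤ 12: YES.
Slack = (n − k + 1) − d = 7.
The code is NOT MDS (slack = 7 > 0).
Description: the claimed parameters are [17, 6, 5]_9; such a code would be non-MDS.


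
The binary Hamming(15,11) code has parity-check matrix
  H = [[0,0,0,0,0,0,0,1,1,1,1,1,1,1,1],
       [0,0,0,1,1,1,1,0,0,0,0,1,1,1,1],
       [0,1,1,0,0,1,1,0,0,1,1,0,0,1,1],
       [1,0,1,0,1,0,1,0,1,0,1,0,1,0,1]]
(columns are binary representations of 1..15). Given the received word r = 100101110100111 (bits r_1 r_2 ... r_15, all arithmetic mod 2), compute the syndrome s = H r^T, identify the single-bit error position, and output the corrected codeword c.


s = (1, 0, 1, 0)^T, error position = 10, corrected codeword c = 100101110000111

Compute s = H r^T mod 2 one row at a time:
  s_1 = 1 + 0 + 1 + 0 + 0 + 1 + 1 + 1 = 5 ≡ 1 (mod 2).
  s_2 = 1 + 0 + 1 + 1 + 0 + 1 + 1 + 1 = 6 ≡ 0 (mod 2).
  s_3 = 0 + 0 + 1 + 1 + 1 + 0 + 1 + 1 = 5 ≡ 1 (mod 2).
  s_4 = 1 + 0 + 0 + 1 + 0 + 0 + 1 + 1 = 4 ≡ 0 (mod 2).
s = (1, 0, 1, 0)^T — this equals column 10 of H (binary 1010), so error is at position 10.
Correct: flip bit 10 of r = 100101110100111 to get c = 100101110000111.


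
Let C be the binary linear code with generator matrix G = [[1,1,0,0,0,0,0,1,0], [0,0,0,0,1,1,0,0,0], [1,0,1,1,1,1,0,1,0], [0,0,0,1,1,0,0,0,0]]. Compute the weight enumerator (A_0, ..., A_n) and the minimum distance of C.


Weight distribution: A_0 = 1, A_2 = 3, A_3 = 4, A_4 = 3, A_5 = 4, A_6 = 1. Minimum distance d = 2.

Enumerate all 2^4 = 16 messages m ∈ F_2^4.
For each, compute codeword c = mG in F_2^9, then tally its weight.
  m = 0000 → c = 000000000, weight = 0.
  m = 1000 → c = 110000010, weight = 3.
  m = 0100 → c = 000011000, weight = 2.
  m = 1100 → c = 110011010, weight = 5.
  m = 0010 → c = 101111010, weight = 6.
  m = 1010 → c = 011111000, weight = 5.
  m = 0110 → c = 101100010, weight = 4.
  m = 1110 → c = 011100000, weight = 3.
  m = 0001 → c = 000110000, weight = 2.
  m = 1001 → c = 110110010, weight = 5.
  m = 0101 → c = 000101000, weight = 2.
  m = 1101 → c = 110101010, weight = 5.
  m = 0011 → c = 101001010, weight = 4.
  m = 1011 → c = 011001000, weight = 3.
  m = 0111 → c = 101010010, weight = 4.
  m = 1111 → c = 011010000, weight = 3.
Tally weights:
  weight 0: 1 codewords.
  weight 2: 3 codewords.
  weight 3: 4 codewords.
  weight 4: 3 codewords.
  weight 5: 4 codewords.
  weight 6: 1 codewords.
Minimum distance d = smallest w > 0 with A_w > 0 = 2.
Sanity: Σ A_w = 16 = 2^4 = 16 ✓.


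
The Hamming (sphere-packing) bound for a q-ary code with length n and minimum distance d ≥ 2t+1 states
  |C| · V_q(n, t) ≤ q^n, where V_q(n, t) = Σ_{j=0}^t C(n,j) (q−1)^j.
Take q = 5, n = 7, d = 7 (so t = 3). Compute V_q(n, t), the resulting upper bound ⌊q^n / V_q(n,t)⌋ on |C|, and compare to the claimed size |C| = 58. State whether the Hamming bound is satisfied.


V_q(n, t) = 2605, q^n = 78125, Hamming bound = 29, |C| = 58 > bound (violated).

Step 1: Compute V_q(n, t) = Σ_{j=0}^3 C(n, j) (q−1)^j.
  j = 0: C(7,0)·(4)^0 = 1·1 = 1.
  j = 1: C(7,1)·(4)^1 = 7·4 = 28.
  j = 2: C(7,2)·(4)^2 = 21·16 = 336.
  j = 3: C(7,3)·(4)^3 = 35·64 = 2240.
  V_q(n, t) = 1 + 28 + 336 + 2240 = 2605.
Step 2: q^n = 5^7 = 78125.
Step 3: Hamming bound ⌊q^n / V_q(n,t)⌋ = ⌊78125/2605⌋ = 29.
Step 4: Compare |C| = 58 to 29: violated.
The claimed |C| lies above the Hamming bound, so no 5-ary code of length 7 with d ≥ 7 can have 58 codewords.


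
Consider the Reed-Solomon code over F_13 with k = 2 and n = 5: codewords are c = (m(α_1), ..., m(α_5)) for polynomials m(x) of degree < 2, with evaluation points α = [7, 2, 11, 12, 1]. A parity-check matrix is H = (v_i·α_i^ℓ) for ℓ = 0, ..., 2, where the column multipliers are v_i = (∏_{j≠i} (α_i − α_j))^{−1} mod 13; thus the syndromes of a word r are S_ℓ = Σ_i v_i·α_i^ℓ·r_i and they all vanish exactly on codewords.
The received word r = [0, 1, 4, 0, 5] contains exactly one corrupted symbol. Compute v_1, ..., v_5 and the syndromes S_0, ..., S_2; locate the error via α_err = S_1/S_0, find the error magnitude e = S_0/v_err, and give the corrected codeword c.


S = (3, 8, 4), error at position 1, error magnitude e = 6, c = [7, 1, 4, 0, 5].

Step 1: column multipliers v_i = (∏_{j≠i}(α_i − α_j))^{−1} mod 13.
  i = 1 (α = 7): (7−2)(7−11)(7−12)(7−1) = 5·(−4)·(−5)·6 = 600 ≡ 2, so v_1 = 2^{−1} = 7 (mod 13).
  i = 2 (α = 2): (2−7)(2−11)(2−12)(2−1) = (−5)·(−9)·(−10)·1 = −450 ≡ 5, so v_2 = 5^{−1} = 8 (mod 13).
  i = 3 (α = 11): (11−7)(11−2)(11−12)(11−1) = 4·9·(−1)·10 = −360 ≡ 4, so v_3 = 4^{−1} = 10 (mod 13).
  i = 4 (α = 12): (12−7)(12−2)(12−11)(12−1) = 5·10·1·11 = 550 ≡ 4, so v_4 = 4^{−1} = 10 (mod 13).
  i = 5 (α = 1): (1−7)(1−2)(1−11)(1−12) = (−6)·(−1)·(−10)·(−11) = 660 ≡ 10, so v_5 = 10^{−1} = 4 (mod 13).
  v = [7, 8, 10, 10, 4].
Step 2: syndromes of r = [0, 1, 4, 0, 5] (all sums mod 13).
  S_0 = Σ v_i r_i = 7·0 + 8·1 + 10·4 + 10·0 + 4·5 = 68 ≡ 3.
  S_1 = Σ v_i α_i r_i = 7·7·0 + 8·2·1 + 10·11·4 + 10·12·0 + 4·1·5 = 476 ≡ 8.
  α_i^2 mod 13 = [10, 4, 4, 1, 1].
  S_2 = Σ v_i α_i^2 r_i = 7·10·0 + 8·4·1 + 10·4·4 + 10·1·0 + 4·1·5 = 212 ≡ 4.
  S = (3, 8, 4) ≠ 0, so r is not a codeword (an error is present).
Step 3: locate the error. For a single error e at position i, S_ℓ = v_i·e·α_i^ℓ, so α_err = S_1/S_0.
  S_0^{−1} = 3^{−1} = 9 (mod 13), so α_err = 8·9 = 72 ≡ 7 = α_1. Error position i = 1.
  Consistency check: S_2/S_1 = 4·5 = 20 ≡ 7 = α_err ✓ (single-error assumption holds).
Step 4: error magnitude e = S_0/v_1 = S_0·∏_{j≠1}(α_1 − α_j) = 3·2 = 6 ≡ 6 (mod 13).
Step 5: correct position 1: c_1 = r_1 − e = 0 − 6 ≡ 7 (mod 13). Hence c = [7, 1, 4, 0, 5].
  Check: interpolating c through the α_i gives m(x) = 9 + 9·x (degree < 2) with m(α_i) = c_i for every i, so c is indeed a codeword.


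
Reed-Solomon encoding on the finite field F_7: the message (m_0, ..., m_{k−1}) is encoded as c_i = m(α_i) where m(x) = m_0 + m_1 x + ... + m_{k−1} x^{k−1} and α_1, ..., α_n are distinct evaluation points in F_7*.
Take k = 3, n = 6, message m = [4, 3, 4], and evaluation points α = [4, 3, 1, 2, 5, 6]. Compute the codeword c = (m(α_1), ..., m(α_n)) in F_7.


c = [3, 0, 4, 5, 0, 5]

Message polynomial: m(x) = 4 + 3·x + 4·x^2 (mod 7).
For each evaluation point α_i, compute m(α_i) mod 7:
  α_1 = 4: Horner steps 4 → 5 → 3, so m(4) = 3.
  α_2 = 3: Horner steps 4 → 1 → 0, so m(3) = 0.
  α_3 = 1: Horner steps 4 → 0 → 4, so m(1) = 4.
  α_4 = 2: Horner steps 4 → 4 → 5, so m(2) = 5.
  α_5 = 5: Horner steps 4 → 2 → 0, so m(5) = 0.
  α_6 = 6: Horner steps 4 → 6 → 5, so m(6) = 5.
Codeword c = [3, 0, 4, 5, 0, 5] ∈ F_7^6.


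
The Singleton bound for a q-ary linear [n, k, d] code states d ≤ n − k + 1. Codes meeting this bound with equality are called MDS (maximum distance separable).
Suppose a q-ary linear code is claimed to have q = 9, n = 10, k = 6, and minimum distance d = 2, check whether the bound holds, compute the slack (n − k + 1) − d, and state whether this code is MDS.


Singleton RHS = n − k + 1 = 5, slack = 3, bound satisfied, not MDS.

Singleton bound: d ≤ n − k + 1.
Here n = 10, k = 6, so n − k + 1 = 5.
Given d = 2, check d ≤ 5: YES.
Slack = (n − k + 1) − d = 3.
The code is NOT MDS (slack = 3 > 0).
Description: the claimed parameters are [10, 6, 2]_9; such a code would be non-MDS.


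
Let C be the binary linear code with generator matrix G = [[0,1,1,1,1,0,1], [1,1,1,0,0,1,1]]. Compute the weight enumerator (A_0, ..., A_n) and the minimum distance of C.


Weight distribution: A_0 = 1, A_4 = 1, A_5 = 2. Minimum distance d = 4.

Enumerate all 2^2 = 4 messages m ∈ F_2^2.
For each, compute codeword c = mG in F_2^7, then tally its weight.
  m = 00 → c = 0000000, weight = 0.
  m = 10 → c = 0111101, weight = 5.
  m = 01 → c = 1110011, weight = 5.
  m = 11 → c = 1001110, weight = 4.
Tally weights:
  weight 0: 1 codewords.
  weight 4: 1 codewords.
  weight 5: 2 codewords.
Minimum distance d = smallest w > 0 with A_w > 0 = 4.
Sanity: Σ A_w = 4 = 2^2 = 4 ✓.


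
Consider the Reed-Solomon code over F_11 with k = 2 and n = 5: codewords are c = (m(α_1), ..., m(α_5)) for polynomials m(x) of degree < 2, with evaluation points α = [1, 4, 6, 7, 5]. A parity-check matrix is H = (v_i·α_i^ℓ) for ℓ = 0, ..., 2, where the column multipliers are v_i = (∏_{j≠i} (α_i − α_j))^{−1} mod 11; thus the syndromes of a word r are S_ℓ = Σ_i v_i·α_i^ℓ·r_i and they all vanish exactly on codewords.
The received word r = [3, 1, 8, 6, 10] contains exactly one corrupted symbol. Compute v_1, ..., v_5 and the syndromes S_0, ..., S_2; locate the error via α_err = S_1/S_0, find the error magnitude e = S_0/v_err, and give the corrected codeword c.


S = (5, 5, 5), error at position 1, error magnitude e = 7, c = [7, 1, 8, 6, 10].

Step 1: column multipliers v_i = (∏_{j≠i}(α_i − α_j))^{−1} mod 11.
  i = 1 (α = 1): (1−4)(1−6)(1−7)(1−5) = (−3)·(−5)·(−6)·(−4) = 360 ≡ 8, so v_1 = 8^{−1} = 7 (mod 11).
  i = 2 (α = 4): (4−1)(4−6)(4−7)(4−5) = 3·(−2)·(−3)·(−1) = −18 ≡ 4, so v_2 = 4^{−1} = 3 (mod 11).
  i = 3 (α = 6): (6−1)(6−4)(6−7)(6−5) = 5·2·(−1)·1 = −10 ≡ 1, so v_3 = 1^{−1} = 1 (mod 11).
  i = 4 (α = 7): (7−1)(7−4)(7−6)(7−5) = 6·3·1·2 = 36 ≡ 3, so v_4 = 3^{−1} = 4 (mod 11).
  i = 5 (α = 5): (5−1)(5−4)(5−6)(5−7) = 4·1·(−1)·(−2) = 8 ≡ 8, so v_5 = 8^{−1} = 7 (mod 11).
  v = [7, 3, 1, 4, 7].
Step 2: syndromes of r = [3, 1, 8, 6, 10] (all sums mod 11).
  S_0 = Σ v_i r_i = 7·3 + 3·1 + 1·8 + 4·6 + 7·10 = 126 ≡ 5.
  S_1 = Σ v_i α_i r_i = 7·1·3 + 3·4·1 + 1·6·8 + 4·7·6 + 7·5·10 = 599 ≡ 5.
  α_i^2 mod 11 = [1, 5, 3, 5, 3].
  S_2 = Σ v_i α_i^2 r_i = 7·1·3 + 3·5·1 + 1·3·8 + 4·5·6 + 7·3·10 = 390 ≡ 5.
  S = (5, 5, 5) ≠ 0, so r is not a codeword (an error is present).
Step 3: locate the error. For a single error e at position i, S_ℓ = v_i·e·α_i^ℓ, so α_err = S_1/S_0.
  S_0^{−1} = 5^{−1} = 9 (mod 11), so α_err = 5·9 = 45 ≡ 1 = α_1. Error position i = 1.
  Consistency check: S_2/S_1 = 5·9 = 45 ≡ 1 = α_err ✓ (single-error assumption holds).
Step 4: error magnitude e = S_0/v_1 = S_0·∏_{j≠1}(α_1 − α_j) = 5·8 = 40 ≡ 7 (mod 11).
Step 5: correct position 1: c_1 = r_1 − e = 3 − 7 ≡ 7 (mod 11). Hence c = [7, 1, 8, 6, 10].
  Check: interpolating c through the α_i gives m(x) = 9 + 9·x (degree < 2) with m(α_i) = c_i for every i, so c is indeed a codeword.


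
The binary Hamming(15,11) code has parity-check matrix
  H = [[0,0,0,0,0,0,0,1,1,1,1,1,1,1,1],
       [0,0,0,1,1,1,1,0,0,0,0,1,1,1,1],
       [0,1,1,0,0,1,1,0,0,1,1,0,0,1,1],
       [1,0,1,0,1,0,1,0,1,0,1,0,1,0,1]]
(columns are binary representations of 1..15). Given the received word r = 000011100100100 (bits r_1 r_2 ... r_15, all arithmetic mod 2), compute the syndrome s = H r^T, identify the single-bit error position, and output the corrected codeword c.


s = (0, 0, 1, 1)^T, error position = 3, corrected codeword c = 001011100100100

Compute s = H r^T mod 2 one row at a time:
  s_1 = 0 + 0 + 1 + 0 + 0 + 1 + 0 + 0 = 2 ≡ 0 (mod 2).
  s_2 = 0 + 1 + 1 + 1 + 0 + 1 + 0 + 0 = 4 ≡ 0 (mod 2).
  s_3 = 0 + 0 + 1 + 1 + 1 + 0 + 0 + 0 = 3 ≡ 1 (mod 2).
  s_4 = 0 + 0 + 1 + 1 + 0 + 0 + 1 + 0 = 3 ≡ 1 (mod 2).
s = (0, 0, 1, 1)^T — this equals column 3 of H (binary 0011), so error is at position 3.
Correct: flip bit 3 of r = 000011100100100 to get c = 001011100100100.


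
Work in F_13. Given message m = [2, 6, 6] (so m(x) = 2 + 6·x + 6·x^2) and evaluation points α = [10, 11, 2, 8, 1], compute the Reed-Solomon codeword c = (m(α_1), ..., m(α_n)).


c = [12, 1, 12, 5, 1]

Message polynomial: m(x) = 2 + 6·x + 6·x^2 (mod 13).
For each evaluation point α_i, compute m(α_i) mod 13:
  α_1 = 10: Horner steps 6 → 1 → 12, so m(10) = 12.
  α_2 = 11: Horner steps 6 → 7 → 1, so m(11) = 1.
  α_3 = 2: Horner steps 6 → 5 → 12, so m(2) = 12.
  α_4 = 8: Horner steps 6 → 2 → 5, so m(8) = 5.
  α_5 = 1: Horner steps 6 → 12 → 1, so m(1) = 1.
Codeword c = [12, 1, 12, 5, 1] ∈ F_13^5.


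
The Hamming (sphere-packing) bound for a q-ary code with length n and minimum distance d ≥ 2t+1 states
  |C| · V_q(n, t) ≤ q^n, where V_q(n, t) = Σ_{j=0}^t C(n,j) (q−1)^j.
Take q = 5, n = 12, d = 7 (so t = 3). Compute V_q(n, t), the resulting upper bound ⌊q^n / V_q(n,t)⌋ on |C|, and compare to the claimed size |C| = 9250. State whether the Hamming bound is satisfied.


V_q(n, t) = 15185, q^n = 244140625, Hamming bound = 16077, |C| = 9250 ≤ bound (satisfied).

Step 1: Compute V_q(n, t) = Σ_{j=0}^3 C(n, j) (q−1)^j.
  j = 0: C(12,0)·(4)^0 = 1·1 = 1.
  j = 1: C(12,1)·(4)^1 = 12·4 = 48.
  j = 2: C(12,2)·(4)^2 = 66·16 = 1056.
  j = 3: C(12,3)·(4)^3 = 220·64 = 14080.
  V_q(n, t) = 1 + 48 + 1056 + 14080 = 15185.
Step 2: q^n = 5^12 = 244140625.
Step 3: Hamming bound ⌊q^n / V_q(n,t)⌋ = ⌊244140625/15185⌋ = 16077.
Step 4: Compare |C| = 9250 to 16077: satisfied.
The claimed |C| lies below the Hamming bound.


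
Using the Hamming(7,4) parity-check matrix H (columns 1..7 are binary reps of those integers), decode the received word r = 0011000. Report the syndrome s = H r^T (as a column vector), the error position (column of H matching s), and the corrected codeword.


s = (1, 1, 1)^T, error position = 7, corrected codeword c = 0011001

Compute s = H r^T mod 2 one row at a time:
  s_1 = 1 + 0 + 0 + 0 = 1 ≡ 1 (mod 2).
  s_2 = 0 + 1 + 0 + 0 = 1 ≡ 1 (mod 2).
  s_3 = 0 + 1 + 0 + 0 = 1 ≡ 1 (mod 2).
s = (1, 1, 1)^T — this equals column 7 of H (binary 111), so error is at position 7.
Correct: flip bit 7 of r = 0011000 to get c = 0011001.


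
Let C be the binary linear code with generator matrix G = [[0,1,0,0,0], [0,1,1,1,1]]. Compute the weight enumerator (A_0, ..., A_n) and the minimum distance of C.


Weight distribution: A_0 = 1, A_1 = 1, A_3 = 1, A_4 = 1. Minimum distance d = 1.

Enumerate all 2^2 = 4 messages m ∈ F_2^2.
For each, compute codeword c = mG in F_2^5, then tally its weight.
  m = 00 → c = 00000, weight = 0.
  m = 10 → c = 01000, weight = 1.
  m = 01 → c = 01111, weight = 4.
  m = 11 → c = 00111, weight = 3.
Tally weights:
  weight 0: 1 codewords.
  weight 1: 1 codewords.
  weight 3: 1 codewords.
  weight 4: 1 codewords.
Minimum distance d = smallest w > 0 with A_w > 0 = 1.
Sanity: Σ A_w = 4 = 2^2 = 4 ✓.


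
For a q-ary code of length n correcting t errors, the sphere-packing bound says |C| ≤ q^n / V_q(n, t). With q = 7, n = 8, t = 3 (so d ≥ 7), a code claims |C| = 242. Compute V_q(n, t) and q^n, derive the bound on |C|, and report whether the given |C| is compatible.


V_q(n, t) = 13153, q^n = 5764801, Hamming bound = 438, |C| = 242 ≤ bound (satisfied).

Step 1: Compute V_q(n, t) = Σ_{j=0}^3 C(n, j) (q−1)^j.
  j = 0: C(8,0)·(6)^0 = 1·1 = 1.
  j = 1: C(8,1)·(6)^1 = 8·6 = 48.
  j = 2: C(8,2)·(6)^2 = 28·36 = 1008.
  j = 3: C(8,3)·(6)^3 = 56·216 = 12096.
  V_q(n, t) = 1 + 48 + 1008 + 12096 = 13153.
Step 2: q^n = 7^8 = 5764801.
Step 3: Hamming bound ⌊q^n / V_q(n,t)⌋ = ⌊5764801/13153⌋ = 438.
Step 4: Compare |C| = 242 to 438: satisfied.
The claimed |C| lies below the Hamming bound.


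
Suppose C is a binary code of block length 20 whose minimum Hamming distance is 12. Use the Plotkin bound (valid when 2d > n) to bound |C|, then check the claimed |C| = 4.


Plotkin bound M ≤ 6; given |C| = 4 ≤ bound (satisfied).

Check applicability: 2d = 24, n = 20.
2d − n = 4 > 0, so Plotkin applies.
Compute d/(2d−n) = 12/4 ≈ 3.0000.
⌊d/(2d−n)⌋ = 3.
Plotkin bound: M ≤ 2·3 = 6.
Given |C| = 4, check: satisfied.
This |C| is below the Plotkin bound.


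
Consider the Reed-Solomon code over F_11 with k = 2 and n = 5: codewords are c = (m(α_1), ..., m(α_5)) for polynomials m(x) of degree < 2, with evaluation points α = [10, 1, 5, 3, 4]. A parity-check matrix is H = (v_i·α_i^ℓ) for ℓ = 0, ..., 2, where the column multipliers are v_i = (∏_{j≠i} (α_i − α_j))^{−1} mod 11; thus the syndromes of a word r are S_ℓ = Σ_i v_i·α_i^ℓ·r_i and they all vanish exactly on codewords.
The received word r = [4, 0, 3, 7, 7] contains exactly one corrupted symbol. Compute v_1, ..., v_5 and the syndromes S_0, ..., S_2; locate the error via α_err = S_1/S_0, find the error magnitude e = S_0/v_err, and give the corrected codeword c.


S = (5, 9, 3), error at position 5, error magnitude e = 2, c = [4, 0, 3, 7, 5].

Step 1: column multipliers v_i = (∏_{j≠i}(α_i − α_j))^{−1} mod 11.
  i = 1 (α = 10): (10−1)(10−5)(10−3)(10−4) = 9·5·7·6 = 1890 ≡ 9, so v_1 = 9^{−1} = 5 (mod 11).
  i = 2 (α = 1): (1−10)(1−5)(1−3)(1−4) = (−9)·(−4)·(−2)·(−3) = 216 ≡ 7, so v_2 = 7^{−1} = 8 (mod 11).
  i = 3 (α = 5): (5−10)(5−1)(5−3)(5−4) = (−5)·4·2·1 = −40 ≡ 4, so v_3 = 4^{−1} = 3 (mod 11).
  i = 4 (α = 3): (3−10)(3−1)(3−5)(3−4) = (−7)·2·(−2)·(−1) = −28 ≡ 5, so v_4 = 5^{−1} = 9 (mod 11).
  i = 5 (α = 4): (4−10)(4−1)(4−5)(4−3) = (−6)·3·(−1)·1 = 18 ≡ 7, so v_5 = 7^{−1} = 8 (mod 11).
  v = [5, 8, 3, 9, 8].
Step 2: syndromes of r = [4, 0, 3, 7, 7] (all sums mod 11).
  S_0 = Σ v_i r_i = 5·4 + 8·0 + 3·3 + 9·7 + 8·7 = 148 ≡ 5.
  S_1 = Σ v_i α_i r_i = 5·10·4 + 8·1·0 + 3·5·3 + 9·3·7 + 8·4·7 = 658 ≡ 9.
  α_i^2 mod 11 = [1, 1, 3, 9, 5].
  S_2 = Σ v_i α_i^2 r_i = 5·1·4 + 8·1·0 + 3·3·3 + 9·9·7 + 8·5·7 = 894 ≡ 3.
  S = (5, 9, 3) ≠ 0, so r is not a codeword (an error is present).
Step 3: locate the error. For a single error e at position i, S_ℓ = v_i·e·α_i^ℓ, so α_err = S_1/S_0.
  S_0^{−1} = 5^{−1} = 9 (mod 11), so α_err = 9·9 = 81 ≡ 4 = α_5. Error position i = 5.
  Consistency check: S_2/S_1 = 3·5 = 15 ≡ 4 = α_err ✓ (single-error assumption holds).
Step 4: error magnitude e = S_0/v_5 = S_0·∏_{j≠5}(α_5 − α_j) = 5·7 = 35 ≡ 2 (mod 11).
Step 5: correct position 5: c_5 = r_5 − e = 7 − 2 ≡ 5 (mod 11). Hence c = [4, 0, 3, 7, 5].
  Check: interpolating c through the α_i gives m(x) = 2 + 9·x (degree < 2) with m(α_i) = c_i for every i, so c is indeed a codeword.


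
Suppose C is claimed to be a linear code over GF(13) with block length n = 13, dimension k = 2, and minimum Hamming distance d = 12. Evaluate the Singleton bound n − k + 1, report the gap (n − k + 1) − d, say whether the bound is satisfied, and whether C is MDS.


Singleton RHS = n − k + 1 = 12, slack = 0, bound satisfied, MDS.

Singleton bound: d ≤ n − k + 1.
Here n = 13, k = 2, so n − k + 1 = 12.
Given d = 12, check d ≤ 12: YES.
Slack = (n − k + 1) − d = 0.
The code is MDS (slack = 0).
Description: the claimed parameters are [13, 2, 12]_13; such a code would be MDS (meets Singleton bound).


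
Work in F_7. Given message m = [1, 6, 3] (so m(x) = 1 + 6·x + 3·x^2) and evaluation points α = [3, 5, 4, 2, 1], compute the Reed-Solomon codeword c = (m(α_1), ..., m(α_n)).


c = [4, 1, 3, 4, 3]

Message polynomial: m(x) = 1 + 6·x + 3·x^2 (mod 7).
For each evaluation point α_i, compute m(α_i) mod 7:
  α_1 = 3: Horner steps 3 → 1 → 4, so m(3) = 4.
  α_2 = 5: Horner steps 3 → 0 → 1, so m(5) = 1.
  α_3 = 4: Horner steps 3 → 4 → 3, so m(4) = 3.
  α_4 = 2: Horner steps 3 → 5 → 4, so m(2) = 4.
  α_5 = 1: Horner steps 3 → 2 → 3, so m(1) = 3.
Codeword c = [4, 1, 3, 4, 3] ∈ F_7^5.


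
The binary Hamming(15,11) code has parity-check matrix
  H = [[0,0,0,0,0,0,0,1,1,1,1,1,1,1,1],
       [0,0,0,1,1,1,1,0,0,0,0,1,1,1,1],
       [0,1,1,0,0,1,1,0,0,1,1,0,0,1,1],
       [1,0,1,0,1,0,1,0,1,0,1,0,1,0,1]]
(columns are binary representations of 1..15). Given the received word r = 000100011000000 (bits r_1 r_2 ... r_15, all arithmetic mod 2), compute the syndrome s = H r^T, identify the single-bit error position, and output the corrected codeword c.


s = (0, 1, 0, 1)^T, error position = 5, corrected codeword c = 000110011000000

Compute s = H r^T mod 2 one row at a time:
  s_1 = 1 + 1 + 0 + 0 + 0 + 0 + 0 + 0 = 2 ≡ 0 (mod 2).
  s_2 = 1 + 0 + 0 + 0 + 0 + 0 + 0 + 0 = 1 ≡ 1 (mod 2).
  s_3 = 0 + 0 + 0 + 0 + 0 + 0 + 0 + 0 = 0 ≡ 0 (mod 2).
  s_4 = 0 + 0 + 0 + 0 + 1 + 0 + 0 + 0 = 1 ≡ 1 (mod 2).
s = (0, 1, 0, 1)^T — this equals column 5 of H (binary 0101), so error is at position 5.
Correct: flip bit 5 of r = 000100011000000 to get c = 000110011000000.


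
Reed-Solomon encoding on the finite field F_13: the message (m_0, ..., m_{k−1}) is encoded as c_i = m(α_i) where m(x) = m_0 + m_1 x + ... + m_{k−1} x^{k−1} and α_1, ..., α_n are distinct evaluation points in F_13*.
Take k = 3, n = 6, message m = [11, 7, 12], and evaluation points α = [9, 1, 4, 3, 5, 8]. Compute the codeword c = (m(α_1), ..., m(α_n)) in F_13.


c = [6, 4, 10, 10, 8, 3]

Message polynomial: m(x) = 11 + 7·x + 12·x^2 (mod 13).
For each evaluation point α_i, compute m(α_i) mod 13:
  α_1 = 9: Horner steps 12 → 11 → 6, so m(9) = 6.
  α_2 = 1: Horner steps 12 → 6 → 4, so m(1) = 4.
  α_3 = 4: Horner steps 12 → 3 → 10, so m(4) = 10.
  α_4 = 3: Horner steps 12 → 4 → 10, so m(3) = 10.
  α_5 = 5: Horner steps 12 → 2 → 8, so m(5) = 8.
  α_6 = 8: Horner steps 12 → 12 → 3, so m(8) = 3.
Codeword c = [6, 4, 10, 10, 8, 3] ∈ F_13^6.


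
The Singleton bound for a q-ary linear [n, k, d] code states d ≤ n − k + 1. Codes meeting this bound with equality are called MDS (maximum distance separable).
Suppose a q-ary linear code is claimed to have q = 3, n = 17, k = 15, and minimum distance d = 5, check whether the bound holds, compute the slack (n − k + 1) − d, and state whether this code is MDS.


Singleton RHS = n − k + 1 = 3, slack = -2, bound violated (no such code; not MDS).

Singleton bound: d ≤ n − k + 1.
Here n = 17, k = 15, so n − k + 1 = 3.
Given d = 5, check d ≤ 3: NO.
Slack = (n − k + 1) − d = -2.
The slack is negative: d = 5 exceeds n − k + 1 = 3 by 2, so the Singleton bound is violated and no linear [17, 15, 5]_3 code can exist. In particular it is not MDS (MDS requires d = n − k + 1 exactly).
Description: the claimed parameters are [17, 15, 5]_3; such a code would be impossible (violates the Singleton bound).


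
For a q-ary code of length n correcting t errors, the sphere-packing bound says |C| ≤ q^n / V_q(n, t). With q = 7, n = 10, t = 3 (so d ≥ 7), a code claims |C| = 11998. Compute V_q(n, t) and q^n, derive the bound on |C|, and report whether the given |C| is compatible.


V_q(n, t) = 27601, q^n = 282475249, Hamming bound = 10234, |C| = 11998 > bound (violated).

Step 1: Compute V_q(n, t) = Σ_{j=0}^3 C(n, j) (q−1)^j.
  j = 0: C(10,0)·(6)^0 = 1·1 = 1.
  j = 1: C(10,1)·(6)^1 = 10·6 = 60.
  j = 2: C(10,2)·(6)^2 = 45·36 = 1620.
  j = 3: C(10,3)·(6)^3 = 120·216 = 25920.
  V_q(n, t) = 1 + 60 + 1620 + 25920 = 27601.
Step 2: q^n = 7^10 = 282475249.
Step 3: Hamming bound ⌊q^n / V_q(n,t)⌋ = ⌊282475249/27601⌋ = 10234.
Step 4: Compare |C| = 11998 to 10234: violated.
The claimed |C| lies above the Hamming bound, so no 7-ary code of length 10 with d ≥ 7 can have 11998 codewords.


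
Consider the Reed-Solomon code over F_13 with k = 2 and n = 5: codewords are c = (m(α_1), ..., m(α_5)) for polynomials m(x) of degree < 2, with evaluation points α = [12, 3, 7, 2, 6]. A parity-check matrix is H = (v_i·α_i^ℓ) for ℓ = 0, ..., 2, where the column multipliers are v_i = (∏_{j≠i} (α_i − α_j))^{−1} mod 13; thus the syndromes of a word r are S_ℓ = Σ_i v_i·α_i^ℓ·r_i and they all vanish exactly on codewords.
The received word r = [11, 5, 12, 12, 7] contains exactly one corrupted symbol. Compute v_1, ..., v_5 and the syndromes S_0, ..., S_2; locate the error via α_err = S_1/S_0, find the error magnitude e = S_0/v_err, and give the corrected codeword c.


S = (5, 10, 7), error at position 4, error magnitude e = 12, c = [11, 5, 12, 0, 7].

Step 1: column multipliers v_i = (∏_{j≠i}(α_i − α_j))^{−1} mod 13.
  i = 1 (α = 12): (12−3)(12−7)(12−2)(12−6) = 9·5·10·6 = 2700 ≡ 9, so v_1 = 9^{−1} = 3 (mod 13).
  i = 2 (α = 3): (3−12)(3−7)(3−2)(3−6) = (−9)·(−4)·1·(−3) = −108 ≡ 9, so v_2 = 9^{−1} = 3 (mod 13).
  i = 3 (α = 7): (7−12)(7−3)(7−2)(7−6) = (−5)·4·5·1 = −100 ≡ 4, so v_3 = 4^{−1} = 10 (mod 13).
  i = 4 (α = 2): (2−12)(2−3)(2−7)(2−6) = (−10)·(−1)·(−5)·(−4) = 200 ≡ 5, so v_4 = 5^{−1} = 8 (mod 13).
  i = 5 (α = 6): (6−12)(6−3)(6−7)(6−2) = (−6)·3·(−1)·4 = 72 ≡ 7, so v_5 = 7^{−1} = 2 (mod 13).
  v = [3, 3, 10, 8, 2].
Step 2: syndromes of r = [11, 5, 12, 12, 7] (all sums mod 13).
  S_0 = Σ v_i r_i = 3·11 + 3·5 + 10·12 + 8·12 + 2·7 = 278 ≡ 5.
  S_1 = Σ v_i α_i r_i = 3·12·11 + 3·3·5 + 10·7·12 + 8·2·12 + 2·6·7 = 1557 ≡ 10.
  α_i^2 mod 13 = [1, 9, 10, 4, 10].
  S_2 = Σ v_i α_i^2 r_i = 3·1·11 + 3·9·5 + 10·10·12 + 8·4·12 + 2·10·7 = 1892 ≡ 7.
  S = (5, 10, 7) ≠ 0, so r is not a codeword (an error is present).
Step 3: locate the error. For a single error e at position i, S_ℓ = v_i·e·α_i^ℓ, so α_err = S_1/S_0.
  S_0^{−1} = 5^{−1} = 8 (mod 13), so α_err = 10·8 = 80 ≡ 2 = α_4. Error position i = 4.
  Consistency check: S_2/S_1 = 7·4 = 28 ≡ 2 = α_err ✓ (single-error assumption holds).
Step 4: error magnitude e = S_0/v_4 = S_0·∏_{j≠4}(α_4 − α_j) = 5·5 = 25 ≡ 12 (mod 13).
Step 5: correct position 4: c_4 = r_4 − e = 12 − 12 ≡ 0 (mod 13). Hence c = [11, 5, 12, 0, 7].
  Check: interpolating c through the α_i gives m(x) = 3 + 5·x (degree < 2) with m(α_i) = c_i for every i, so c is indeed a codeword.


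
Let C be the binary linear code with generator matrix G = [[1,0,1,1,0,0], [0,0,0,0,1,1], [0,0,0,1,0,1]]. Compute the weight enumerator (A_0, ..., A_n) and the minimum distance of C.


Weight distribution: A_0 = 1, A_2 = 3, A_3 = 3, A_5 = 1. Minimum distance d = 2.

Enumerate all 2^3 = 8 messages m ∈ F_2^3.
For each, compute codeword c = mG in F_2^6, then tally its weight.
  m = 000 → c = 000000, weight = 0.
  m = 100 → c = 101100, weight = 3.
  m = 010 → c = 000011, weight = 2.
  m = 110 → c = 101111, weight = 5.
  m = 001 → c = 000101, weight = 2.
  m = 101 → c = 101001, weight = 3.
  m = 011 → c = 000110, weight = 2.
  m = 111 → c = 101010, weight = 3.
Tally weights:
  weight 0: 1 codewords.
  weight 2: 3 codewords.
  weight 3: 3 codewords.
  weight 5: 1 codewords.
Minimum distance d = smallest w > 0 with A_w > 0 = 2.
Sanity: Σ A_w = 8 = 2^3 = 8 ✓.


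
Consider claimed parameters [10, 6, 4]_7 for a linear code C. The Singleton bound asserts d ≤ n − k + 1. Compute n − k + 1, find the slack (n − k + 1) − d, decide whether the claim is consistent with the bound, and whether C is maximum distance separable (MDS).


Singleton RHS = n − k + 1 = 5, slack = 1, bound satisfied, not MDS.

Singleton bound: d ≤ n − k + 1.
Here n = 10, k = 6, so n − k + 1 = 5.
Given d = 4, check d ≤ 5: YES.
Slack = (n − k + 1) − d = 1.
The code is NOT MDS (slack = 1 > 0).
Description: the claimed parameters are [10, 6, 4]_7; such a code would be non-MDS.


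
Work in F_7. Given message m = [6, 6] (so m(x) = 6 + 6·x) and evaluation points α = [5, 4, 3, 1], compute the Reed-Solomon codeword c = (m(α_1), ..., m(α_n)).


c = [1, 2, 3, 5]

Message polynomial: m(x) = 6 + 6·x (mod 7).
For each evaluation point α_i, compute m(α_i) mod 7:
  α_1 = 5: Horner steps 6 → 1, so m(5) = 1.
  α_2 = 4: Horner steps 6 → 2, so m(4) = 2.
  α_3 = 3: Horner steps 6 → 3, so m(3) = 3.
  α_4 = 1: Horner steps 6 → 5, so m(1) = 5.
Codeword c = [1, 2, 3, 5] ∈ F_7^4.


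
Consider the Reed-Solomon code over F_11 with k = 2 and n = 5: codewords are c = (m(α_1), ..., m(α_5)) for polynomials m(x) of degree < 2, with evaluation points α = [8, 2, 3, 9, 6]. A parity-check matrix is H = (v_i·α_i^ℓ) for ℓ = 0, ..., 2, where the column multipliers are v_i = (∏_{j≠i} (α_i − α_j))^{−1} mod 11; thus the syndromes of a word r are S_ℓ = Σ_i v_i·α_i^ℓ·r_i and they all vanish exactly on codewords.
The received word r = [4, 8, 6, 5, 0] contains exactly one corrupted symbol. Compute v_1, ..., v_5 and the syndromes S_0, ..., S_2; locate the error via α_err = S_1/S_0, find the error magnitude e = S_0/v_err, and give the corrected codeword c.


S = (5, 7, 1), error at position 1, error magnitude e = 8, c = [7, 8, 6, 5, 0].

Step 1: column multipliers v_i = (∏_{j≠i}(α_i − α_j))^{−1} mod 11.
  i = 1 (α = 8): (8−2)(8−3)(8−9)(8−6) = 6·5·(−1)·2 = −60 ≡ 6, so v_1 = 6^{−1} = 2 (mod 11).
  i = 2 (α = 2): (2−8)(2−3)(2−9)(2−6) = (−6)·(−1)·(−7)·(−4) = 168 ≡ 3, so v_2 = 3^{−1} = 4 (mod 11).
  i = 3 (α = 3): (3−8)(3−2)(3−9)(3−6) = (−5)·1·(−6)·(−3) = −90 ≡ 9, so v_3 = 9^{−1} = 5 (mod 11).
  i = 4 (α = 9): (9−8)(9−2)(9−3)(9−6) = 1·7·6·3 = 126 ≡ 5, so v_4 = 5^{−1} = 9 (mod 11).
  i = 5 (α = 6): (6−8)(6−2)(6−3)(6−9) = (−2)·4·3·(−3) = 72 ≡ 6, so v_5 = 6^{−1} = 2 (mod 11).
  v = [2, 4, 5, 9, 2].
Step 2: syndromes of r = [4, 8, 6, 5, 0] (all sums mod 11).
  S_0 = Σ v_i r_i = 2·4 + 4·8 + 5·6 + 9·5 + 2·0 = 115 ≡ 5.
  S_1 = Σ v_i α_i r_i = 2·8·4 + 4·2·8 + 5·3·6 + 9·9·5 + 2·6·0 = 623 ≡ 7.
  α_i^2 mod 11 = [9, 4, 9, 4, 3].
  S_2 = Σ v_i α_i^2 r_i = 2·9·4 + 4·4·8 + 5·9·6 + 9·4·5 + 2·3·0 = 650 ≡ 1.
  S = (5, 7, 1) ≠ 0, so r is not a codeword (an error is present).
Step 3: locate the error. For a single error e at position i, S_ℓ = v_i·e·α_i^ℓ, so α_err = S_1/S_0.
  S_0^{−1} = 5^{−1} = 9 (mod 11), so α_err = 7·9 = 63 ≡ 8 = α_1. Error position i = 1.
  Consistency check: S_2/S_1 = 1·8 = 8 ≡ 8 = α_err ✓ (single-error assumption holds).
Step 4: error magnitude e = S_0/v_1 = S_0·∏_{j≠1}(α_1 − α_j) = 5·6 = 30 ≡ 8 (mod 11).
Step 5: correct position 1: c_1 = r_1 − e = 4 − 8 ≡ 7 (mod 11). Hence c = [7, 8, 6, 5, 0].
  Check: interpolating c through the α_i gives m(x) = 1 + 9·x (degree < 2) with m(α_i) = c_i for every i, so c is indeed a codeword.


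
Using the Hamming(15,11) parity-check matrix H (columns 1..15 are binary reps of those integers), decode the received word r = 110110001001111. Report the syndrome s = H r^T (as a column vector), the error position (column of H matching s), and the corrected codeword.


s = (1, 0, 1, 1)^T, error position = 11, corrected codeword c = 110110001011111

Compute s = H r^T mod 2 one row at a time:
  s_1 = 0 + 1 + 0 + 0 + 1 + 1 + 1 + 1 = 5 ≡ 1 (mod 2).
  s_2 = 1 + 1 + 0 + 0 + 1 + 1 + 1 + 1 = 6 ≡ 0 (mod 2).
  s_3 = 1 + 0 + 0 + 0 + 0 + 0 + 1 + 1 = 3 ≡ 1 (mod 2).
  s_4 = 1 + 0 + 1 + 0 + 1 + 0 + 1 + 1 = 5 ≡ 1 (mod 2).
s = (1, 0, 1, 1)^T — this equals column 11 of H (binary 1011), so error is at position 11.
Correct: flip bit 11 of r = 110110001001111 to get c = 110110001011111.


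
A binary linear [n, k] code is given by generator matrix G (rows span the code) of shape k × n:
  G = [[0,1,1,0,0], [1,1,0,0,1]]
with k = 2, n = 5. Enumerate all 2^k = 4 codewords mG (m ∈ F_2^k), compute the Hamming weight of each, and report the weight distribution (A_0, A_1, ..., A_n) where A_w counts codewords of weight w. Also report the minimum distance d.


Weight distribution: A_0 = 1, A_2 = 1, A_3 = 2. Minimum distance d = 2.

Enumerate all 2^2 = 4 messages m ∈ F_2^2.
For each, compute codeword c = mG in F_2^5, then tally its weight.
  m = 00 → c = 00000, weight = 0.
  m = 10 → c = 01100, weight = 2.
  m = 01 → c = 11001, weight = 3.
  m = 11 → c = 10101, weight = 3.
Tally weights:
  weight 0: 1 codewords.
  weight 2: 1 codewords.
  weight 3: 2 codewords.
Minimum distance d = smallest w > 0 with A_w > 0 = 2.
Sanity: Σ A_w = 4 = 2^2 = 4 ✓.


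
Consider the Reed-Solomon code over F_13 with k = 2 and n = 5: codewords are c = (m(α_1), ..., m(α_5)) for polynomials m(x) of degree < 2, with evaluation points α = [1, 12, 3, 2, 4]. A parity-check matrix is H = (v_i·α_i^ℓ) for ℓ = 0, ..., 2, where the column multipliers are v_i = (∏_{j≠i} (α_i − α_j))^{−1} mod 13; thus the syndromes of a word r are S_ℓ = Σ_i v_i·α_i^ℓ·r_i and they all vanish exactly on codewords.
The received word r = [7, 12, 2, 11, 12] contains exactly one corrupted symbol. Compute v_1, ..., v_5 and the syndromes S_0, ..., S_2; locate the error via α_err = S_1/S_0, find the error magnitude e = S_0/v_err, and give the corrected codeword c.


S = (8, 6, 11), error at position 5, error magnitude e = 6, c = [7, 12, 2, 11, 6].

Step 1: column multipliers v_i = (∏_{j≠i}(α_i − α_j))^{−1} mod 13.
  i = 1 (α = 1): (1−12)(1−3)(1−2)(1−4) = (−11)·(−2)·(−1)·(−3) = 66 ≡ 1, so v_1 = 1^{−1} = 1 (mod 13).
  i = 2 (α = 12): (12−1)(12−3)(12−2)(12−4) = 11·9·10·8 = 7920 ≡ 3, so v_2 = 3^{−1} = 9 (mod 13).
  i = 3 (α = 3): (3−1)(3−12)(3−2)(3−4) = 2·(−9)·1·(−1) = 18 ≡ 5, so v_3 = 5^{−1} = 8 (mod 13).
  i = 4 (α = 2): (2−1)(2−12)(2−3)(2−4) = 1·(−10)·(−1)·(−2) = −20 ≡ 6, so v_4 = 6^{−1} = 11 (mod 13).
  i = 5 (α = 4): (4−1)(4−12)(4−3)(4−2) = 3·(−8)·1·2 = −48 ≡ 4, so v_5 = 4^{−1} = 10 (mod 13).
  v = [1, 9, 8, 11, 10].
Step 2: syndromes of r = [7, 12, 2, 11, 12] (all sums mod 13).
  S_0 = Σ v_i r_i = 1·7 + 9·12 + 8·2 + 11·11 + 10·12 = 372 ≡ 8.
  S_1 = Σ v_i α_i r_i = 1·1·7 + 9·12·12 + 8·3·2 + 11·2·11 + 10·4·12 = 2073 ≡ 6.
  α_i^2 mod 13 = [1, 1, 9, 4, 3].
  S_2 = Σ v_i α_i^2 r_i = 1·1·7 + 9·1·12 + 8·9·2 + 11·4·11 + 10·3·12 = 1103 ≡ 11.
  S = (8, 6, 11) ≠ 0, so r is not a codeword (an error is present).
Step 3: locate the error. For a single error e at position i, S_ℓ = v_i·e·α_i^ℓ, so α_err = S_1/S_0.
  S_0^{−1} = 8^{−1} = 5 (mod 13), so α_err = 6·5 = 30 ≡ 4 = α_5. Error position i = 5.
  Consistency check: S_2/S_1 = 11·11 = 121 ≡ 4 = α_err ✓ (single-error assumption holds).
Step 4: error magnitude e = S_0/v_5 = S_0·∏_{j≠5}(α_5 − α_j) = 8·4 = 32 ≡ 6 (mod 13).
Step 5: correct position 5: c_5 = r_5 − e = 12 − 6 ≡ 6 (mod 13). Hence c = [7, 12, 2, 11, 6].
  Check: interpolating c through the α_i gives m(x) = 3 + 4·x (degree < 2) with m(α_i) = c_i for every i, so c is indeed a codeword.


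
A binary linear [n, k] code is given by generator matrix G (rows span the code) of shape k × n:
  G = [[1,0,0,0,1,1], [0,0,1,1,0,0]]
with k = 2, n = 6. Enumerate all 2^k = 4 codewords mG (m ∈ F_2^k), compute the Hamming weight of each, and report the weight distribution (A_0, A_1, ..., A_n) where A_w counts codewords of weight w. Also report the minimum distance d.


Weight distribution: A_0 = 1, A_2 = 1, A_3 = 1, A_5 = 1. Minimum distance d = 2.

Enumerate all 2^2 = 4 messages m ∈ F_2^2.
For each, compute codeword c = mG in F_2^6, then tally its weight.
  m = 00 → c = 000000, weight = 0.
  m = 10 → c = 100011, weight = 3.
  m = 01 → c = 001100, weight = 2.
  m = 11 → c = 101111, weight = 5.
Tally weights:
  weight 0: 1 codewords.
  weight 2: 1 codewords.
  weight 3: 1 codewords.
  weight 5: 1 codewords.
Minimum distance d = smallest w > 0 with A_w > 0 = 2.
Sanity: Σ A_w = 4 = 2^2 = 4 ✓.


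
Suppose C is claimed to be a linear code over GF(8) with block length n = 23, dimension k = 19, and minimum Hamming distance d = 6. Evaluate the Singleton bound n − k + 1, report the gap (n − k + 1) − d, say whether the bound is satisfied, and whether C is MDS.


Singleton RHS = n − k + 1 = 5, slack = -1, bound violated (no such code; not MDS).

Singleton bound: d ≤ n − k + 1.
Here n = 23, k = 19, so n − k + 1 = 5.
Given d = 6, check d ≤ 5: NO.
Slack = (n − k + 1) − d = -1.
The slack is negative: d = 6 exceeds n − k + 1 = 5 by 1, so the Singleton bound is violated and no linear [23, 19, 6]_8 code can exist. In particular it is not MDS (MDS requires d = n − k + 1 exactly).
Description: the claimed parameters are [23, 19, 6]_8; such a code would be impossible (violates the Singleton bound).


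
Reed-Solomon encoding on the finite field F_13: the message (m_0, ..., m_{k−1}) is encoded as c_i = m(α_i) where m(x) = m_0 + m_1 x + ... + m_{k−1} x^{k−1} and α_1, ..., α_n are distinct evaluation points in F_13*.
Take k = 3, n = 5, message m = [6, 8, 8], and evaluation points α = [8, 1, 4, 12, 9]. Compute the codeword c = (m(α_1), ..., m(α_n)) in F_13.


c = [10, 9, 10, 6, 11]

Message polynomial: m(x) = 6 + 8·x + 8·x^2 (mod 13).
For each evaluation point α_i, compute m(α_i) mod 13:
  α_1 = 8: Horner steps 8 → 7 → 10, so m(8) = 10.
  α_2 = 1: Horner steps 8 → 3 → 9, so m(1) = 9.
  α_3 = 4: Horner steps 8 → 1 → 10, so m(4) = 10.
  α_4 = 12: Horner steps 8 → 0 → 6, so m(12) = 6.
  α_5 = 9: Horner steps 8 → 2 → 11, so m(9) = 11.
Codeword c = [10, 9, 10, 6, 11] ∈ F_13^5.


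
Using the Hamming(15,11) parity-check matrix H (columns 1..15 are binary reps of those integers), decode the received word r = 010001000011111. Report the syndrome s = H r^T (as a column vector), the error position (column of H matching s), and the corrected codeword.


s = (1, 1, 1, 1)^T, error position = 15, corrected codeword c = 010001000011110

Compute s = H r^T mod 2 one row at a time:
  s_1 = 0 + 0 + 0 + 1 + 1 + 1 + 1 + 1 = 5 ≡ 1 (mod 2).
  s_2 = 0 + 0 + 1 + 0 + 1 + 1 + 1 + 1 = 5 ≡ 1 (mod 2).
  s_3 = 1 + 0 + 1 + 0 + 0 + 1 + 1 + 1 = 5 ≡ 1 (mod 2).
  s_4 = 0 + 0 + 0 + 0 + 0 + 1 + 1 + 1 = 3 ≡ 1 (mod 2).
s = (1, 1, 1, 1)^T — this equals column 15 of H (binary 1111), so error is at position 15.
Correct: flip bit 15 of r = 010001000011111 to get c = 010001000011110.
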